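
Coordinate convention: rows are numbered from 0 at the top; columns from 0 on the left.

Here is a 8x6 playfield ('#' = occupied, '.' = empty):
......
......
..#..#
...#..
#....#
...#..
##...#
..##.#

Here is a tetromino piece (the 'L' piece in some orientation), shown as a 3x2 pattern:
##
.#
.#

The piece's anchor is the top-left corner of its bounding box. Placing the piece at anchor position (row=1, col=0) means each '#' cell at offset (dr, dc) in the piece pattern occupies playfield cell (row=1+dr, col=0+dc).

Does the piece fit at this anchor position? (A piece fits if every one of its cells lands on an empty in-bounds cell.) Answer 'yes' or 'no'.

Check each piece cell at anchor (1, 0):
  offset (0,0) -> (1,0): empty -> OK
  offset (0,1) -> (1,1): empty -> OK
  offset (1,1) -> (2,1): empty -> OK
  offset (2,1) -> (3,1): empty -> OK
All cells valid: yes

Answer: yes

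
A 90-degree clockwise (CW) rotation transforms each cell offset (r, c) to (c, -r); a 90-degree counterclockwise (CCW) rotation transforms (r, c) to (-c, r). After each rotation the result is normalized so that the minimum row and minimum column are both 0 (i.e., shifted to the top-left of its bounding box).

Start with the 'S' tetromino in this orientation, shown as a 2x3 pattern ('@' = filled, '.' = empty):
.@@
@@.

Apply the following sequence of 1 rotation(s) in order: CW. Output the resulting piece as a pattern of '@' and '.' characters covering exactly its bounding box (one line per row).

Start:
.@@
@@.
After rotation 1 (CW):
@.
@@
.@

Answer: @.
@@
.@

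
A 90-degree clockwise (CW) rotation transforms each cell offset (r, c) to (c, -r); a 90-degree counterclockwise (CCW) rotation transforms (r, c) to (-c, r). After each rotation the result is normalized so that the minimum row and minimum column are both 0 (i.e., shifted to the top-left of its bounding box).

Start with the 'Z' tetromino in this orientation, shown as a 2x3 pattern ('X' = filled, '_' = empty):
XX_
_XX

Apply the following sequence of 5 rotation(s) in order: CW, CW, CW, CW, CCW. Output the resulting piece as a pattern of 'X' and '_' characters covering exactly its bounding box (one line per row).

Answer: _X
XX
X_

Derivation:
Start:
XX_
_XX
After rotation 1 (CW):
_X
XX
X_
After rotation 2 (CW):
XX_
_XX
After rotation 3 (CW):
_X
XX
X_
After rotation 4 (CW):
XX_
_XX
After rotation 5 (CCW):
_X
XX
X_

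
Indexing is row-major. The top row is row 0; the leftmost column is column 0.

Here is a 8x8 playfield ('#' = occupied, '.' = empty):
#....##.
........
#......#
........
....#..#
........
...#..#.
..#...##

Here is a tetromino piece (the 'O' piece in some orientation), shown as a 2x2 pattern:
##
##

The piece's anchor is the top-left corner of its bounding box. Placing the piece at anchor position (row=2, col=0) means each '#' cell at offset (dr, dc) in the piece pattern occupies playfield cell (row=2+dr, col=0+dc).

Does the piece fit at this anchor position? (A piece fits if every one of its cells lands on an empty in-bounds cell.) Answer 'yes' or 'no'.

Answer: no

Derivation:
Check each piece cell at anchor (2, 0):
  offset (0,0) -> (2,0): occupied ('#') -> FAIL
  offset (0,1) -> (2,1): empty -> OK
  offset (1,0) -> (3,0): empty -> OK
  offset (1,1) -> (3,1): empty -> OK
All cells valid: no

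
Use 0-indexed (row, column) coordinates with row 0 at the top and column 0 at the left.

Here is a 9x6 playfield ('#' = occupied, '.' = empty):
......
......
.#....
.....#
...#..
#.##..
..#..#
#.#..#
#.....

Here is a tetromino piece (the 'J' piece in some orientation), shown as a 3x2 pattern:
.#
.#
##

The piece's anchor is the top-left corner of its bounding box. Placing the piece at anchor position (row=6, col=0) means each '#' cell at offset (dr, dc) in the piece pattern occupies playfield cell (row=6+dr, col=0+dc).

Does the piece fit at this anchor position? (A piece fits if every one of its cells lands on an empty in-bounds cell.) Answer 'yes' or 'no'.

Check each piece cell at anchor (6, 0):
  offset (0,1) -> (6,1): empty -> OK
  offset (1,1) -> (7,1): empty -> OK
  offset (2,0) -> (8,0): occupied ('#') -> FAIL
  offset (2,1) -> (8,1): empty -> OK
All cells valid: no

Answer: no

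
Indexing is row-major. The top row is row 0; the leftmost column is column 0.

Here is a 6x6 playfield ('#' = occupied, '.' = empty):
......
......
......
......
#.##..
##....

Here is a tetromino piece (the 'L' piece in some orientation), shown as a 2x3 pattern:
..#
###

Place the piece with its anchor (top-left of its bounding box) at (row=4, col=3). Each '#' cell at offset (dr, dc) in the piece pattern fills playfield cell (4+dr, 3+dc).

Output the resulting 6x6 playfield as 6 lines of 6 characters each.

Fill (4+0,3+2) = (4,5)
Fill (4+1,3+0) = (5,3)
Fill (4+1,3+1) = (5,4)
Fill (4+1,3+2) = (5,5)

Answer: ......
......
......
......
#.##.#
##.###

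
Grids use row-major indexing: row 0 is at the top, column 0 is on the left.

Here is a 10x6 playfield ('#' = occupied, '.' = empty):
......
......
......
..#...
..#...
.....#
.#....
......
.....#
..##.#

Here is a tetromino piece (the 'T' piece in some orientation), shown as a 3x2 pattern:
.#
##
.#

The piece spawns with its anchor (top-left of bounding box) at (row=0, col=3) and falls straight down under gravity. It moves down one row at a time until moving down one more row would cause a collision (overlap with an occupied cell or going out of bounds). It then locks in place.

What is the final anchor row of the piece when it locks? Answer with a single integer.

Answer: 7

Derivation:
Spawn at (row=0, col=3). Try each row:
  row 0: fits
  row 1: fits
  row 2: fits
  row 3: fits
  row 4: fits
  row 5: fits
  row 6: fits
  row 7: fits
  row 8: blocked -> lock at row 7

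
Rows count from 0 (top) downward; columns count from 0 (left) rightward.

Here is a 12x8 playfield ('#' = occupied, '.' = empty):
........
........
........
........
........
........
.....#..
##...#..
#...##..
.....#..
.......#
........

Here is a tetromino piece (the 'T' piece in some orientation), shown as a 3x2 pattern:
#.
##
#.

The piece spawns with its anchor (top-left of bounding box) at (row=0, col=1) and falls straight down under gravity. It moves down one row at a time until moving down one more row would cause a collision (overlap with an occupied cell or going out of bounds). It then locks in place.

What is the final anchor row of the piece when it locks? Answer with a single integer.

Answer: 4

Derivation:
Spawn at (row=0, col=1). Try each row:
  row 0: fits
  row 1: fits
  row 2: fits
  row 3: fits
  row 4: fits
  row 5: blocked -> lock at row 4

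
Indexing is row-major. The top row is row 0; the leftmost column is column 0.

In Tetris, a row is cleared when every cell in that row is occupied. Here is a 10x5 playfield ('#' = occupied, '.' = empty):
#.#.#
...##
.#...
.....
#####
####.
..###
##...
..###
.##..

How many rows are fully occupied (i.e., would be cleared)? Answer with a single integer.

Answer: 1

Derivation:
Check each row:
  row 0: 2 empty cells -> not full
  row 1: 3 empty cells -> not full
  row 2: 4 empty cells -> not full
  row 3: 5 empty cells -> not full
  row 4: 0 empty cells -> FULL (clear)
  row 5: 1 empty cell -> not full
  row 6: 2 empty cells -> not full
  row 7: 3 empty cells -> not full
  row 8: 2 empty cells -> not full
  row 9: 3 empty cells -> not full
Total rows cleared: 1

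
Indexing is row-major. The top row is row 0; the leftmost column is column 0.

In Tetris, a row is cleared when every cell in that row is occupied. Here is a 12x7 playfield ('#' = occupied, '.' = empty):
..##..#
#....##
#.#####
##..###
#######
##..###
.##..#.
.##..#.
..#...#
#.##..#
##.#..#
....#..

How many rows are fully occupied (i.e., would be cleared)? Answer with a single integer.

Check each row:
  row 0: 4 empty cells -> not full
  row 1: 4 empty cells -> not full
  row 2: 1 empty cell -> not full
  row 3: 2 empty cells -> not full
  row 4: 0 empty cells -> FULL (clear)
  row 5: 2 empty cells -> not full
  row 6: 4 empty cells -> not full
  row 7: 4 empty cells -> not full
  row 8: 5 empty cells -> not full
  row 9: 3 empty cells -> not full
  row 10: 3 empty cells -> not full
  row 11: 6 empty cells -> not full
Total rows cleared: 1

Answer: 1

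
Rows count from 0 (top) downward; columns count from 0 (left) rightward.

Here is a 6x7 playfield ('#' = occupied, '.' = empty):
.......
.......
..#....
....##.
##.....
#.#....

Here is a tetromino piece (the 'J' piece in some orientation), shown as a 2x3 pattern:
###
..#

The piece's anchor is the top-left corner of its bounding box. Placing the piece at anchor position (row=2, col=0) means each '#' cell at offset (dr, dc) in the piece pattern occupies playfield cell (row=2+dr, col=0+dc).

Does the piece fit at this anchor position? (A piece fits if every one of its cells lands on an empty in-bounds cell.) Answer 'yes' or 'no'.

Answer: no

Derivation:
Check each piece cell at anchor (2, 0):
  offset (0,0) -> (2,0): empty -> OK
  offset (0,1) -> (2,1): empty -> OK
  offset (0,2) -> (2,2): occupied ('#') -> FAIL
  offset (1,2) -> (3,2): empty -> OK
All cells valid: no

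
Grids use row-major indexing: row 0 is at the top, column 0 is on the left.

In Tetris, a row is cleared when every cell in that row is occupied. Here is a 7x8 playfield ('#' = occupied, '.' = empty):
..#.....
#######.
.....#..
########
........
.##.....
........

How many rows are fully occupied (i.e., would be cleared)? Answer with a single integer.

Answer: 1

Derivation:
Check each row:
  row 0: 7 empty cells -> not full
  row 1: 1 empty cell -> not full
  row 2: 7 empty cells -> not full
  row 3: 0 empty cells -> FULL (clear)
  row 4: 8 empty cells -> not full
  row 5: 6 empty cells -> not full
  row 6: 8 empty cells -> not full
Total rows cleared: 1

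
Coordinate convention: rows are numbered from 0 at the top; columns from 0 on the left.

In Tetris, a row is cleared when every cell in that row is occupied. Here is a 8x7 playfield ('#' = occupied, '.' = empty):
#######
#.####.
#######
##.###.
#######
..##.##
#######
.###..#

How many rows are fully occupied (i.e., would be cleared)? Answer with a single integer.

Check each row:
  row 0: 0 empty cells -> FULL (clear)
  row 1: 2 empty cells -> not full
  row 2: 0 empty cells -> FULL (clear)
  row 3: 2 empty cells -> not full
  row 4: 0 empty cells -> FULL (clear)
  row 5: 3 empty cells -> not full
  row 6: 0 empty cells -> FULL (clear)
  row 7: 3 empty cells -> not full
Total rows cleared: 4

Answer: 4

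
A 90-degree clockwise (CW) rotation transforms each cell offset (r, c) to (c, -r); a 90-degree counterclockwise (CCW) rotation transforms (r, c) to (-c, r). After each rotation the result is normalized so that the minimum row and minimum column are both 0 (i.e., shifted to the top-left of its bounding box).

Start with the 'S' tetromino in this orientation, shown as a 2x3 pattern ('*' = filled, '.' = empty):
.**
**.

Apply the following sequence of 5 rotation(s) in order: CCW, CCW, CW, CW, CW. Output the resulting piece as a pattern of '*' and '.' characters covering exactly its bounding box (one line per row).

Answer: *.
**
.*

Derivation:
Start:
.**
**.
After rotation 1 (CCW):
*.
**
.*
After rotation 2 (CCW):
.**
**.
After rotation 3 (CW):
*.
**
.*
After rotation 4 (CW):
.**
**.
After rotation 5 (CW):
*.
**
.*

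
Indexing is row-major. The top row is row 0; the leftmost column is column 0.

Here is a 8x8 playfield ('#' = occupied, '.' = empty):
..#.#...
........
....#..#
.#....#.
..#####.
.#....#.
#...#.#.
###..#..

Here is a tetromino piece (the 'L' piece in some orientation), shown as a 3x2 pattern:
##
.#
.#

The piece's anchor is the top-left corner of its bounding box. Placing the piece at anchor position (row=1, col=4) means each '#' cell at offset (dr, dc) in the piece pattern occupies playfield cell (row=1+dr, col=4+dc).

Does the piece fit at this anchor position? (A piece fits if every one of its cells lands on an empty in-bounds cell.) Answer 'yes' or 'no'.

Answer: yes

Derivation:
Check each piece cell at anchor (1, 4):
  offset (0,0) -> (1,4): empty -> OK
  offset (0,1) -> (1,5): empty -> OK
  offset (1,1) -> (2,5): empty -> OK
  offset (2,1) -> (3,5): empty -> OK
All cells valid: yes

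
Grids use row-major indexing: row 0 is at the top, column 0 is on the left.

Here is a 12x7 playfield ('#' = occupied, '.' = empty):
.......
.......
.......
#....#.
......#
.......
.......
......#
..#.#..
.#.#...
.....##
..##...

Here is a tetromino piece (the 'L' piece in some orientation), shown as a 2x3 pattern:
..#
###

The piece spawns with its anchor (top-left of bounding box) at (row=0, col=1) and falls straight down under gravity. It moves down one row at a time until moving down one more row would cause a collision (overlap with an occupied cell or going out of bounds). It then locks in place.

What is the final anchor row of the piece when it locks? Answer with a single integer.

Answer: 6

Derivation:
Spawn at (row=0, col=1). Try each row:
  row 0: fits
  row 1: fits
  row 2: fits
  row 3: fits
  row 4: fits
  row 5: fits
  row 6: fits
  row 7: blocked -> lock at row 6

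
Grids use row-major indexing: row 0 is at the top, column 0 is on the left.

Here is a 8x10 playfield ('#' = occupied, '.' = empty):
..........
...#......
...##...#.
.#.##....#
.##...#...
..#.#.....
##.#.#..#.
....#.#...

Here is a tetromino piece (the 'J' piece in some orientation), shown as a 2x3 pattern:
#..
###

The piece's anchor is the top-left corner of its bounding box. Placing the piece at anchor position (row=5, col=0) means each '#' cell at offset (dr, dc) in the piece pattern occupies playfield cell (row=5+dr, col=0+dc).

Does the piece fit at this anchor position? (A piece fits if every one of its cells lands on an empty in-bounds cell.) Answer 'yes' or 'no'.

Check each piece cell at anchor (5, 0):
  offset (0,0) -> (5,0): empty -> OK
  offset (1,0) -> (6,0): occupied ('#') -> FAIL
  offset (1,1) -> (6,1): occupied ('#') -> FAIL
  offset (1,2) -> (6,2): empty -> OK
All cells valid: no

Answer: no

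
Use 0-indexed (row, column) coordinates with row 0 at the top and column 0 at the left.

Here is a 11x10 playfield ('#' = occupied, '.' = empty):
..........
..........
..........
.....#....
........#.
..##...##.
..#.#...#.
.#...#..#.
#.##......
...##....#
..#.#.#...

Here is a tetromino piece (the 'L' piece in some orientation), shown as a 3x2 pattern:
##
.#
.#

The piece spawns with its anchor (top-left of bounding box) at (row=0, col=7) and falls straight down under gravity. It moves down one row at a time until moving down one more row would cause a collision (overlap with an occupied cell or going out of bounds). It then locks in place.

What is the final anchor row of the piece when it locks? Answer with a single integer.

Answer: 1

Derivation:
Spawn at (row=0, col=7). Try each row:
  row 0: fits
  row 1: fits
  row 2: blocked -> lock at row 1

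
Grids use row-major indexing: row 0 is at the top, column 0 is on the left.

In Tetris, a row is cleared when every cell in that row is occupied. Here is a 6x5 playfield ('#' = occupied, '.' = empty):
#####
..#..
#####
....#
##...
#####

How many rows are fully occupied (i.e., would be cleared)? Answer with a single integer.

Check each row:
  row 0: 0 empty cells -> FULL (clear)
  row 1: 4 empty cells -> not full
  row 2: 0 empty cells -> FULL (clear)
  row 3: 4 empty cells -> not full
  row 4: 3 empty cells -> not full
  row 5: 0 empty cells -> FULL (clear)
Total rows cleared: 3

Answer: 3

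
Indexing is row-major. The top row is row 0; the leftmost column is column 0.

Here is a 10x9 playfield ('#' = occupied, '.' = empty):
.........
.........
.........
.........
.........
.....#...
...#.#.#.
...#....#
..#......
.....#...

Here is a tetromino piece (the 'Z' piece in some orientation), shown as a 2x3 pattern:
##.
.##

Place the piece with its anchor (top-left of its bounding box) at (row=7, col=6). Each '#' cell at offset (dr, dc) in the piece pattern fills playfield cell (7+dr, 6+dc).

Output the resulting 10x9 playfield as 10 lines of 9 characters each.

Fill (7+0,6+0) = (7,6)
Fill (7+0,6+1) = (7,7)
Fill (7+1,6+1) = (8,7)
Fill (7+1,6+2) = (8,8)

Answer: .........
.........
.........
.........
.........
.....#...
...#.#.#.
...#..###
..#....##
.....#...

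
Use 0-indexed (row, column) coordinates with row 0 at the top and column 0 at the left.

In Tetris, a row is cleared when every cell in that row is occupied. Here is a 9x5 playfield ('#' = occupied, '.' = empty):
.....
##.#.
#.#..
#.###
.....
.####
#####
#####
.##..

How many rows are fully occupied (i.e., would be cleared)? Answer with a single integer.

Answer: 2

Derivation:
Check each row:
  row 0: 5 empty cells -> not full
  row 1: 2 empty cells -> not full
  row 2: 3 empty cells -> not full
  row 3: 1 empty cell -> not full
  row 4: 5 empty cells -> not full
  row 5: 1 empty cell -> not full
  row 6: 0 empty cells -> FULL (clear)
  row 7: 0 empty cells -> FULL (clear)
  row 8: 3 empty cells -> not full
Total rows cleared: 2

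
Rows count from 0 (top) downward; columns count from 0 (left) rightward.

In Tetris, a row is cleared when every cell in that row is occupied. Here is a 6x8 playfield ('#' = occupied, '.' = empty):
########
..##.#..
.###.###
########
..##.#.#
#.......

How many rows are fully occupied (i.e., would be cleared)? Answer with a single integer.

Answer: 2

Derivation:
Check each row:
  row 0: 0 empty cells -> FULL (clear)
  row 1: 5 empty cells -> not full
  row 2: 2 empty cells -> not full
  row 3: 0 empty cells -> FULL (clear)
  row 4: 4 empty cells -> not full
  row 5: 7 empty cells -> not full
Total rows cleared: 2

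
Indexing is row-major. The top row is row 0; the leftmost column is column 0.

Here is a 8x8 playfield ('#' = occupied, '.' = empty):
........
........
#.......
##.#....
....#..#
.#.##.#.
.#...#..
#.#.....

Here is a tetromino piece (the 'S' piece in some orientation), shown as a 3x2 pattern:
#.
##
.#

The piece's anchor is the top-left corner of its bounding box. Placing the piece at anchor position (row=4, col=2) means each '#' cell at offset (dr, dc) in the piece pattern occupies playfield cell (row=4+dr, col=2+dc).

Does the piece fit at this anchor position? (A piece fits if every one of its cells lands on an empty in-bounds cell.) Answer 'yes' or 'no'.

Check each piece cell at anchor (4, 2):
  offset (0,0) -> (4,2): empty -> OK
  offset (1,0) -> (5,2): empty -> OK
  offset (1,1) -> (5,3): occupied ('#') -> FAIL
  offset (2,1) -> (6,3): empty -> OK
All cells valid: no

Answer: no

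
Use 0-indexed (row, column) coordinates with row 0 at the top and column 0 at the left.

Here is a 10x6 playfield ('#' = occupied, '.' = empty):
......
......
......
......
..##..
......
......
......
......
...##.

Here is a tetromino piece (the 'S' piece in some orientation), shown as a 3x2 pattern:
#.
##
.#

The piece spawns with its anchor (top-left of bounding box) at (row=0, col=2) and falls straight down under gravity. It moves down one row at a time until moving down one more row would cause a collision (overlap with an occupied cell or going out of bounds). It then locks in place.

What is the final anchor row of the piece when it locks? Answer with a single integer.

Answer: 1

Derivation:
Spawn at (row=0, col=2). Try each row:
  row 0: fits
  row 1: fits
  row 2: blocked -> lock at row 1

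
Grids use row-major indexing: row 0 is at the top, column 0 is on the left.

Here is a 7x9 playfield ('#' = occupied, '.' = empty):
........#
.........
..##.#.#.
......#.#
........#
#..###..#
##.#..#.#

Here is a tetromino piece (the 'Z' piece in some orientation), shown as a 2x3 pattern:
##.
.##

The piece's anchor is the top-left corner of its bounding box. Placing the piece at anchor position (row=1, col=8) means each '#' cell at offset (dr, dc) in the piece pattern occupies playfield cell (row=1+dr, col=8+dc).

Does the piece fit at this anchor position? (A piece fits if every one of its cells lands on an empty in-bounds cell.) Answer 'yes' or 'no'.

Answer: no

Derivation:
Check each piece cell at anchor (1, 8):
  offset (0,0) -> (1,8): empty -> OK
  offset (0,1) -> (1,9): out of bounds -> FAIL
  offset (1,1) -> (2,9): out of bounds -> FAIL
  offset (1,2) -> (2,10): out of bounds -> FAIL
All cells valid: no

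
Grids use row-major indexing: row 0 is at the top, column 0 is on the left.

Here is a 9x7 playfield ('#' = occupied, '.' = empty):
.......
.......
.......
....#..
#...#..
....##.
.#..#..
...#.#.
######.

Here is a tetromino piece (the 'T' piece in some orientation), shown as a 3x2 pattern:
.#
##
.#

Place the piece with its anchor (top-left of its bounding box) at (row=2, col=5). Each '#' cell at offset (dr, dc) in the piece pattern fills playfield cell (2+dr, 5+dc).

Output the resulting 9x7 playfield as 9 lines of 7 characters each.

Answer: .......
.......
......#
....###
#...#.#
....##.
.#..#..
...#.#.
######.

Derivation:
Fill (2+0,5+1) = (2,6)
Fill (2+1,5+0) = (3,5)
Fill (2+1,5+1) = (3,6)
Fill (2+2,5+1) = (4,6)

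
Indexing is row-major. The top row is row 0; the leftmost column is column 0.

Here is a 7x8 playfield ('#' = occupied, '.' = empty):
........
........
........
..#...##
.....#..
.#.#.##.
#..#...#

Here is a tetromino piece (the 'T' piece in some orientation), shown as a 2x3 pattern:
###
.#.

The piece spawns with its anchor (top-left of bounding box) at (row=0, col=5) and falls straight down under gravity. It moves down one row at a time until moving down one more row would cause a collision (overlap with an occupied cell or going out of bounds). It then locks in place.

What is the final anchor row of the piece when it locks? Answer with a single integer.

Spawn at (row=0, col=5). Try each row:
  row 0: fits
  row 1: fits
  row 2: blocked -> lock at row 1

Answer: 1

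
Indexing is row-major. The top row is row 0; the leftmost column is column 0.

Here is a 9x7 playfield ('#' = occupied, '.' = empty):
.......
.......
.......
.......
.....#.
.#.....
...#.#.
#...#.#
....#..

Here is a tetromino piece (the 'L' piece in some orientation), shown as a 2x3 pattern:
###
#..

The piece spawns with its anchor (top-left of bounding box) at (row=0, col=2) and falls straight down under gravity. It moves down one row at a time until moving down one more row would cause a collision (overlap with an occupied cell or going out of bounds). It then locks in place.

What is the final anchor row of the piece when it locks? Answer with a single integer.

Answer: 5

Derivation:
Spawn at (row=0, col=2). Try each row:
  row 0: fits
  row 1: fits
  row 2: fits
  row 3: fits
  row 4: fits
  row 5: fits
  row 6: blocked -> lock at row 5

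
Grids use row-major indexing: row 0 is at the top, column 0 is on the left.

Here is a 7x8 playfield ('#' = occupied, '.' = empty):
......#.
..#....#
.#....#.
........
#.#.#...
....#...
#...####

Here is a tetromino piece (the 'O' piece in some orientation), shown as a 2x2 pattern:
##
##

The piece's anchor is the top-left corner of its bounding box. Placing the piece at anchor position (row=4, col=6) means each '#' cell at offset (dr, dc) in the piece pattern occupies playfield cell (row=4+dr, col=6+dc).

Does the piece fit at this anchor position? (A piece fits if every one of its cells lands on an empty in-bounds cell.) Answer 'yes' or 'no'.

Check each piece cell at anchor (4, 6):
  offset (0,0) -> (4,6): empty -> OK
  offset (0,1) -> (4,7): empty -> OK
  offset (1,0) -> (5,6): empty -> OK
  offset (1,1) -> (5,7): empty -> OK
All cells valid: yes

Answer: yes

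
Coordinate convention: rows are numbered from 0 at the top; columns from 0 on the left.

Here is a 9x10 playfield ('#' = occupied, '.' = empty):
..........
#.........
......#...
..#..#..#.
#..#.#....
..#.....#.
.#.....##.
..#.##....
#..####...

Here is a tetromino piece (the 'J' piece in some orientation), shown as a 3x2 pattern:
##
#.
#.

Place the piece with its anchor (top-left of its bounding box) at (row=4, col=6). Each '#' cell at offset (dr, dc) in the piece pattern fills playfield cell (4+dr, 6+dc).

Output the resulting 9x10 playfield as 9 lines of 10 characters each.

Fill (4+0,6+0) = (4,6)
Fill (4+0,6+1) = (4,7)
Fill (4+1,6+0) = (5,6)
Fill (4+2,6+0) = (6,6)

Answer: ..........
#.........
......#...
..#..#..#.
#..#.###..
..#...#.#.
.#....###.
..#.##....
#..####...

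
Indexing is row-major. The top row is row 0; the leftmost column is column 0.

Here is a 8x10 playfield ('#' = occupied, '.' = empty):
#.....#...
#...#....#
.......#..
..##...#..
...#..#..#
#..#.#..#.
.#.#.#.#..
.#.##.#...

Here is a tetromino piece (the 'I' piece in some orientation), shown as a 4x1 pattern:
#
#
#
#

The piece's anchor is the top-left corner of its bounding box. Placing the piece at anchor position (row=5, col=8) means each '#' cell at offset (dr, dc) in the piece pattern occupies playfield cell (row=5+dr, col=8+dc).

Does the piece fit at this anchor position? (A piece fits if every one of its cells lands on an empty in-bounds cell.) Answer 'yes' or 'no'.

Check each piece cell at anchor (5, 8):
  offset (0,0) -> (5,8): occupied ('#') -> FAIL
  offset (1,0) -> (6,8): empty -> OK
  offset (2,0) -> (7,8): empty -> OK
  offset (3,0) -> (8,8): out of bounds -> FAIL
All cells valid: no

Answer: no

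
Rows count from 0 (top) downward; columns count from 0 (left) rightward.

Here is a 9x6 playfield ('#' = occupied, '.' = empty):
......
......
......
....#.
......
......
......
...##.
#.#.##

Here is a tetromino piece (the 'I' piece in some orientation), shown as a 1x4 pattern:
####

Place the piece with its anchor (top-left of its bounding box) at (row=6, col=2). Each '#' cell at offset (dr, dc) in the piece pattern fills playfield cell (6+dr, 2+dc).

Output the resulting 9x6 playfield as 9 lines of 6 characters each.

Fill (6+0,2+0) = (6,2)
Fill (6+0,2+1) = (6,3)
Fill (6+0,2+2) = (6,4)
Fill (6+0,2+3) = (6,5)

Answer: ......
......
......
....#.
......
......
..####
...##.
#.#.##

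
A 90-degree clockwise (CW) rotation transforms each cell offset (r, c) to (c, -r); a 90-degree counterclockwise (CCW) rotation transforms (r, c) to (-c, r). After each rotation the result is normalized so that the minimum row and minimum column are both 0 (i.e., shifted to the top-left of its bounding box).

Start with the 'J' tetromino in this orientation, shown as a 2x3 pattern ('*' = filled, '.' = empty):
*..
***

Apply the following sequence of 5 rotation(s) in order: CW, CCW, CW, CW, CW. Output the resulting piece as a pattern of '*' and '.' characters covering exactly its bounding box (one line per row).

Answer: .*
.*
**

Derivation:
Start:
*..
***
After rotation 1 (CW):
**
*.
*.
After rotation 2 (CCW):
*..
***
After rotation 3 (CW):
**
*.
*.
After rotation 4 (CW):
***
..*
After rotation 5 (CW):
.*
.*
**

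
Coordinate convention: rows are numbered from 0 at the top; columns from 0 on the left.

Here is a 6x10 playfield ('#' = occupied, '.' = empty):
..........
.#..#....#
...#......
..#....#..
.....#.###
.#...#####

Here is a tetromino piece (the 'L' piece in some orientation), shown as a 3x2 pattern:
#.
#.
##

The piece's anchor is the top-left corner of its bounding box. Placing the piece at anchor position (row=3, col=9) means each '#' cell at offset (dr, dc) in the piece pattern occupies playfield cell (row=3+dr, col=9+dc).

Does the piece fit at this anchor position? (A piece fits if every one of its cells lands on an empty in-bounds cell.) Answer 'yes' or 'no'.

Check each piece cell at anchor (3, 9):
  offset (0,0) -> (3,9): empty -> OK
  offset (1,0) -> (4,9): occupied ('#') -> FAIL
  offset (2,0) -> (5,9): occupied ('#') -> FAIL
  offset (2,1) -> (5,10): out of bounds -> FAIL
All cells valid: no

Answer: no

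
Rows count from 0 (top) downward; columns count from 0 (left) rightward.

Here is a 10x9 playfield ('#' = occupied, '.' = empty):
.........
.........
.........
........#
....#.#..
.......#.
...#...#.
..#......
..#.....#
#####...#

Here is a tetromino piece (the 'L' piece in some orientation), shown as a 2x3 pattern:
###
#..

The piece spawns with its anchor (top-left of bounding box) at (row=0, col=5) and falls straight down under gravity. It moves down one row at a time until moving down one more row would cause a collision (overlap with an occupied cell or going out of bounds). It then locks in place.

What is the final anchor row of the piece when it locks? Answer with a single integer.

Spawn at (row=0, col=5). Try each row:
  row 0: fits
  row 1: fits
  row 2: fits
  row 3: fits
  row 4: blocked -> lock at row 3

Answer: 3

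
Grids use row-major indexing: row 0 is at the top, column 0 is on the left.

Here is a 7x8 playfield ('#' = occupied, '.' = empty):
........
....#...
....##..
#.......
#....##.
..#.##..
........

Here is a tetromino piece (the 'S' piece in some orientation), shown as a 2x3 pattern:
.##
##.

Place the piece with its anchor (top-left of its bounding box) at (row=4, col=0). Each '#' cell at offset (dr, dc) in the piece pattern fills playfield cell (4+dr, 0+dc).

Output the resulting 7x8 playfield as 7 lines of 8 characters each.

Fill (4+0,0+1) = (4,1)
Fill (4+0,0+2) = (4,2)
Fill (4+1,0+0) = (5,0)
Fill (4+1,0+1) = (5,1)

Answer: ........
....#...
....##..
#.......
###..##.
###.##..
........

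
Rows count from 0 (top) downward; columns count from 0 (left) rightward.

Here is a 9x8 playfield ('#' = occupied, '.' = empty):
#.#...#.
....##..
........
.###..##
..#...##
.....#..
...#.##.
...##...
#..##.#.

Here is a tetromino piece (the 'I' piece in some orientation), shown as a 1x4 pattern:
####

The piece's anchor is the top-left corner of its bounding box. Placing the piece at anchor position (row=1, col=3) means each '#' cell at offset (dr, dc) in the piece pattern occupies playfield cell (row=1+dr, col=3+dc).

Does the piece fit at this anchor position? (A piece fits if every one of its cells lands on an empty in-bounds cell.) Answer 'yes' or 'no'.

Check each piece cell at anchor (1, 3):
  offset (0,0) -> (1,3): empty -> OK
  offset (0,1) -> (1,4): occupied ('#') -> FAIL
  offset (0,2) -> (1,5): occupied ('#') -> FAIL
  offset (0,3) -> (1,6): empty -> OK
All cells valid: no

Answer: no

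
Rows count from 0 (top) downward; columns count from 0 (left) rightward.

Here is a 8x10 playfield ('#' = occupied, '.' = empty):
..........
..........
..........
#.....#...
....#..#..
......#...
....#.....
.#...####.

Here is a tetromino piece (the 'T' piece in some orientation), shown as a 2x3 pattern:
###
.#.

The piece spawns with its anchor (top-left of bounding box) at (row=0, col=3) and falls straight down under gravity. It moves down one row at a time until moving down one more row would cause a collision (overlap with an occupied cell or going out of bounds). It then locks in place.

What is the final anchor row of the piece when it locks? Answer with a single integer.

Spawn at (row=0, col=3). Try each row:
  row 0: fits
  row 1: fits
  row 2: fits
  row 3: blocked -> lock at row 2

Answer: 2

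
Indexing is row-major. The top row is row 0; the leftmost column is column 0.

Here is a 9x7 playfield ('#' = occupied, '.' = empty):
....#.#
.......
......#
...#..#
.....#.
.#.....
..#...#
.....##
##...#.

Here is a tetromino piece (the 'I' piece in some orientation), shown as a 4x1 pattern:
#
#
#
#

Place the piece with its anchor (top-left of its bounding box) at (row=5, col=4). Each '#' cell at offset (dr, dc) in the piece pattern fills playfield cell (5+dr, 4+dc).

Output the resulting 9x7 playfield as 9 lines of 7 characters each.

Answer: ....#.#
.......
......#
...#..#
.....#.
.#..#..
..#.#.#
....###
##..##.

Derivation:
Fill (5+0,4+0) = (5,4)
Fill (5+1,4+0) = (6,4)
Fill (5+2,4+0) = (7,4)
Fill (5+3,4+0) = (8,4)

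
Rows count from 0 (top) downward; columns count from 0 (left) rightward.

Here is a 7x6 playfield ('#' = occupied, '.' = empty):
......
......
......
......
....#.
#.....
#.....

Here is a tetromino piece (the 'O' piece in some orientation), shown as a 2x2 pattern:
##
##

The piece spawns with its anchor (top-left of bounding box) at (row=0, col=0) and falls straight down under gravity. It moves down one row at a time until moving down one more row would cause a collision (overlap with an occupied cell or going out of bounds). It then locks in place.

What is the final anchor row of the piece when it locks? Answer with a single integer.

Spawn at (row=0, col=0). Try each row:
  row 0: fits
  row 1: fits
  row 2: fits
  row 3: fits
  row 4: blocked -> lock at row 3

Answer: 3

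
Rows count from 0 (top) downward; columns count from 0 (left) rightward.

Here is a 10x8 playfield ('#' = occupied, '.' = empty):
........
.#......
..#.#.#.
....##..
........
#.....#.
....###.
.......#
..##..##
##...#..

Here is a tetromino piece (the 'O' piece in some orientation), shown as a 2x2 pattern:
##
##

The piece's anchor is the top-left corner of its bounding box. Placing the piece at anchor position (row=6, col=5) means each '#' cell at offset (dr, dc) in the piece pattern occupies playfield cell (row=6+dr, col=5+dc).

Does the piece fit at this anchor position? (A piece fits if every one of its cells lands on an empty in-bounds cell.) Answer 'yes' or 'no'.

Answer: no

Derivation:
Check each piece cell at anchor (6, 5):
  offset (0,0) -> (6,5): occupied ('#') -> FAIL
  offset (0,1) -> (6,6): occupied ('#') -> FAIL
  offset (1,0) -> (7,5): empty -> OK
  offset (1,1) -> (7,6): empty -> OK
All cells valid: no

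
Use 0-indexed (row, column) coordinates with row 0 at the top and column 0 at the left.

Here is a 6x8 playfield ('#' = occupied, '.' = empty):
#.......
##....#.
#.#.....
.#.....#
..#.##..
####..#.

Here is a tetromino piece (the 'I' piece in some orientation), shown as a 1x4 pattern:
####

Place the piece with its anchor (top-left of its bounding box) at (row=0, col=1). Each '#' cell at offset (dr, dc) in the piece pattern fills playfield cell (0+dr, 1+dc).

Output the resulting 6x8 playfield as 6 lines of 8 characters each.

Answer: #####...
##....#.
#.#.....
.#.....#
..#.##..
####..#.

Derivation:
Fill (0+0,1+0) = (0,1)
Fill (0+0,1+1) = (0,2)
Fill (0+0,1+2) = (0,3)
Fill (0+0,1+3) = (0,4)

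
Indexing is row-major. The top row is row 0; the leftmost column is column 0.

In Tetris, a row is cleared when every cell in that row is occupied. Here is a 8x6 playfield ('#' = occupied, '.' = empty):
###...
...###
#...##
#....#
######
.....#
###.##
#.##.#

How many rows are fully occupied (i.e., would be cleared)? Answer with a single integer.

Check each row:
  row 0: 3 empty cells -> not full
  row 1: 3 empty cells -> not full
  row 2: 3 empty cells -> not full
  row 3: 4 empty cells -> not full
  row 4: 0 empty cells -> FULL (clear)
  row 5: 5 empty cells -> not full
  row 6: 1 empty cell -> not full
  row 7: 2 empty cells -> not full
Total rows cleared: 1

Answer: 1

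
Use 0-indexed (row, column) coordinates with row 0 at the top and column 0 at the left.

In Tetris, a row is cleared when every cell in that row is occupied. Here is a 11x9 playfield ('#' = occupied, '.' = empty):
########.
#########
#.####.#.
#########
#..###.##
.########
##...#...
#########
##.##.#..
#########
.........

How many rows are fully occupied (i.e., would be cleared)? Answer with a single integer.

Answer: 4

Derivation:
Check each row:
  row 0: 1 empty cell -> not full
  row 1: 0 empty cells -> FULL (clear)
  row 2: 3 empty cells -> not full
  row 3: 0 empty cells -> FULL (clear)
  row 4: 3 empty cells -> not full
  row 5: 1 empty cell -> not full
  row 6: 6 empty cells -> not full
  row 7: 0 empty cells -> FULL (clear)
  row 8: 4 empty cells -> not full
  row 9: 0 empty cells -> FULL (clear)
  row 10: 9 empty cells -> not full
Total rows cleared: 4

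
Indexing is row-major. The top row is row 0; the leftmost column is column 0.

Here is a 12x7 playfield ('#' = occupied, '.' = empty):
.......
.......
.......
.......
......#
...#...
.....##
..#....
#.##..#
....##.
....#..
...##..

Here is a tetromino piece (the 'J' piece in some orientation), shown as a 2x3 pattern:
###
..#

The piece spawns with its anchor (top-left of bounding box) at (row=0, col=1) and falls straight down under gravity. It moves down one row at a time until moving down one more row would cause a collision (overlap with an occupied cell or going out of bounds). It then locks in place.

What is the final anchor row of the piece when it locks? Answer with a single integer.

Answer: 3

Derivation:
Spawn at (row=0, col=1). Try each row:
  row 0: fits
  row 1: fits
  row 2: fits
  row 3: fits
  row 4: blocked -> lock at row 3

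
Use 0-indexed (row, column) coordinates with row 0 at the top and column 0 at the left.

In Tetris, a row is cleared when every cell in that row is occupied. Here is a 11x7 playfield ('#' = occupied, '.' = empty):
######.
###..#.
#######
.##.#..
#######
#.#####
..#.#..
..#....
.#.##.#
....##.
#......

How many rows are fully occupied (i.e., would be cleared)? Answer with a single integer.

Answer: 2

Derivation:
Check each row:
  row 0: 1 empty cell -> not full
  row 1: 3 empty cells -> not full
  row 2: 0 empty cells -> FULL (clear)
  row 3: 4 empty cells -> not full
  row 4: 0 empty cells -> FULL (clear)
  row 5: 1 empty cell -> not full
  row 6: 5 empty cells -> not full
  row 7: 6 empty cells -> not full
  row 8: 3 empty cells -> not full
  row 9: 5 empty cells -> not full
  row 10: 6 empty cells -> not full
Total rows cleared: 2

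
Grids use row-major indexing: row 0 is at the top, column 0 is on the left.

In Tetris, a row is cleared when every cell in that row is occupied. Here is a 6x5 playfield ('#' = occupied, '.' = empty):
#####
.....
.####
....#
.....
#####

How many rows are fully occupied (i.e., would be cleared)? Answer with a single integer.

Answer: 2

Derivation:
Check each row:
  row 0: 0 empty cells -> FULL (clear)
  row 1: 5 empty cells -> not full
  row 2: 1 empty cell -> not full
  row 3: 4 empty cells -> not full
  row 4: 5 empty cells -> not full
  row 5: 0 empty cells -> FULL (clear)
Total rows cleared: 2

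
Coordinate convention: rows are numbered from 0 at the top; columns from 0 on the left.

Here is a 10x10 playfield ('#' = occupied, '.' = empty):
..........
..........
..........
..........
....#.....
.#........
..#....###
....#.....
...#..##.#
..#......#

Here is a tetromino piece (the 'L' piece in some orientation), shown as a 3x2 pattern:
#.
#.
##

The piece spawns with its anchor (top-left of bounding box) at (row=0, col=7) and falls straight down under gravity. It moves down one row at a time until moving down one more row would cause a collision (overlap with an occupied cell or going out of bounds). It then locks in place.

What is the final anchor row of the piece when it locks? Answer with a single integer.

Answer: 3

Derivation:
Spawn at (row=0, col=7). Try each row:
  row 0: fits
  row 1: fits
  row 2: fits
  row 3: fits
  row 4: blocked -> lock at row 3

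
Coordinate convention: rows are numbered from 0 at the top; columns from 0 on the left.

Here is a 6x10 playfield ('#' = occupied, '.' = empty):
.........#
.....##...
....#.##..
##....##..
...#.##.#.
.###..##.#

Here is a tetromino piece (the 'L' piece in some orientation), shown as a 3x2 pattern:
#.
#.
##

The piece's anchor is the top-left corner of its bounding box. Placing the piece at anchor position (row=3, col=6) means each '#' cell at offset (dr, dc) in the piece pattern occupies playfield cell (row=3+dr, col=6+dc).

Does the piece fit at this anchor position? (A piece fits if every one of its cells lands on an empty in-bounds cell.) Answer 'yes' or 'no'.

Answer: no

Derivation:
Check each piece cell at anchor (3, 6):
  offset (0,0) -> (3,6): occupied ('#') -> FAIL
  offset (1,0) -> (4,6): occupied ('#') -> FAIL
  offset (2,0) -> (5,6): occupied ('#') -> FAIL
  offset (2,1) -> (5,7): occupied ('#') -> FAIL
All cells valid: no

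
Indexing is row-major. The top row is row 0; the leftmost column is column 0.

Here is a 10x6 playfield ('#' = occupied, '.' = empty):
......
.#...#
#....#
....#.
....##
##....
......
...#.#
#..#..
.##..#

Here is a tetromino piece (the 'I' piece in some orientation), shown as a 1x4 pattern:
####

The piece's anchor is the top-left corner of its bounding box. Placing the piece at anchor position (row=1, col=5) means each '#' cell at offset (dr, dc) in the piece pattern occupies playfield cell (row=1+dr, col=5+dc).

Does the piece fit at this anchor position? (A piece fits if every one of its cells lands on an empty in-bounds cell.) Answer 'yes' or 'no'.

Check each piece cell at anchor (1, 5):
  offset (0,0) -> (1,5): occupied ('#') -> FAIL
  offset (0,1) -> (1,6): out of bounds -> FAIL
  offset (0,2) -> (1,7): out of bounds -> FAIL
  offset (0,3) -> (1,8): out of bounds -> FAIL
All cells valid: no

Answer: no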